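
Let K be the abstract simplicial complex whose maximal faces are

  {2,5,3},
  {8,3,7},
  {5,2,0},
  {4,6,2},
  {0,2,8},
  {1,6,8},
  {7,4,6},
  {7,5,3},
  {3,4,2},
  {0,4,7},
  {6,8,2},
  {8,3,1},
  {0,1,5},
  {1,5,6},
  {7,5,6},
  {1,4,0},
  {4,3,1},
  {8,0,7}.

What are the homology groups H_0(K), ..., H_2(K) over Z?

H_0 = Z,  H_1 = Z^2,  H_2 = Z.

Fix the vertex order 0 < 1 < 2 < 3 < 4 < 5 < 6 < 7 < 8 and write every simplex with vertices in increasing order. Then dim K = 2 and the simplices of K are:

  0-simplices (9): [0], [1], [2], [3], [4], [5], [6], [7], [8]
  1-simplices (27): (27 of them)
  2-simplices (18): [0,1,4], [0,1,5], [0,2,5], [0,2,8], [0,4,7], [0,7,8], [1,3,4], [1,3,8], [1,5,6], [1,6,8], [2,3,4], [2,3,5], [2,4,6], [2,6,8], [3,5,7], [3,7,8], [4,6,7], [5,6,7]

so the chain groups are C_0 ≅ Z^9, C_1 ≅ Z^27, C_2 ≅ Z^18.

The boundary map ∂_1: C_1 → C_0 maps an edge to its endpoints' difference, ∂[p,q] = q − p. For instance
  ∂[6,8] = [8] − [6].
The 9×27 boundary matrix has rank 8 and Smith normal form diag(1,1,1,1,1,1,1,1).

The boundary map ∂_2: C_2 → C_1 sends each 2-simplex [p,q,r] to [q,r] − [p,r] + [p,q]. For instance
  ∂[1,3,8] = [3,8] − [1,8] + [1,3],
  ∂[0,2,5] = [2,5] − [0,5] + [0,2].
The resulting 27×18 matrix has rank 17, and its Smith normal form has invariant factors (1,1,1,1,1,1,1,1,1,1,1,1,1,1,1,1,1).

Computing H_k = (kernel of ∂_k) / (image of ∂_{k+1}):

  H_0: rank C_0 − rank ∂_1 = 9 − 8 = 1, and the invariant factors of ∂_1 are all 1, so H_0 = Z.
  H_1: rank ker ∂_1 − rank ∂_2 = (27 − 8) − 17 = 2, and the invariant factors of ∂_2 are all 1, so H_1 = Z^2.
  H_2: rank ker ∂_2 − rank ∂_3 = (18 − 17) − 0 = 1, and there is no ∂_3, so H_2 = Z.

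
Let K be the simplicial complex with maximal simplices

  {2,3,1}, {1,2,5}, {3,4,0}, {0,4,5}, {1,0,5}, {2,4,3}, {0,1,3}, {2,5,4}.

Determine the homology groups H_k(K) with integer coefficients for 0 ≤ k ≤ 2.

H_0 = Z,  H_1 = 0,  H_2 = Z.

K has 6 vertices, 12 edges, 8 triangles.
rank ∂_0 = 0, rank ∂_1 = 5 ⇒ b_0 = 6 − 0 − 5 = 1; all invariant factors of ∂_1 are 1 so no torsion. So H_0 ≅ Z.
rank ∂_1 = 5, rank ∂_2 = 7 ⇒ b_1 = 12 − 5 − 7 = 0; all invariant factors of ∂_2 are 1 so no torsion. So H_1 ≅ 0.
rank ∂_2 = 7, rank ∂_3 = 0 ⇒ b_2 = 8 − 7 − 0 = 1. So H_2 ≅ Z.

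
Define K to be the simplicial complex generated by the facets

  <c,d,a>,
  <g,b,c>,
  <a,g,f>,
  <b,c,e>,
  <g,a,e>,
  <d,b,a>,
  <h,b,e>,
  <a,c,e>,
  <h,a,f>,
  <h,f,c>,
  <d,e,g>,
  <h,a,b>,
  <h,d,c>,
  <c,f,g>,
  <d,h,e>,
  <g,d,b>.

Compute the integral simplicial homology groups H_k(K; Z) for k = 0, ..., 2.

H_0 = Z,  H_1 = Z^2,  H_2 = Z.

Fix the vertex order a < b < c < d < e < f < g < h and write every simplex with vertices in increasing order. Then dim K = 2 and the simplices of K are:

  0-simplices (8): a, b, c, d, e, f, g, h
  1-simplices (24): ab, ac, ad, ae, af, ag, ah, bc, bd, be, bg, bh, cd, ce, cf, cg, ch, de, dg, dh, eg, eh, fg, fh
  2-simplices (16): abd, abh, acd, ace, aeg, afg, afh, bce, bcg, bdg, beh, cdh, cfg, cfh, deg, deh

Hence C_0 ≅ Z^8, C_1 ≅ Z^24, C_2 ≅ Z^16.

∂_1: C_1 → C_0 maps an edge to its endpoints' difference, ∂[p,q] = q − p.
This gives a 8×24 integer matrix of rank 7; reducing to Smith normal form yields diagonal entries (1,1,1,1,1,1,1).

The boundary map ∂_2: C_2 → C_1 sends each 2-simplex [p,q,r] to [q,r] − [p,r] + [p,q]. For instance
  ∂cdh = dh − ch + cd,
  ∂cfh = fh − ch + cf.
This gives a 24×16 integer matrix of rank 15; reducing to Smith normal form yields diagonal entries (1,1,1,1,1,1,1,1,1,1,1,1,1,1,1).

Computing H_k = (kernel of ∂_k) / (image of ∂_{k+1}):

  H_0: rank C_0 − rank ∂_1 = 8 − 7 = 1, and the invariant factors of ∂_1 are all 1, so H_0 = Z.
  H_1: rank ker ∂_1 − rank ∂_2 = (24 − 7) − 15 = 2, and the invariant factors of ∂_2 are all 1, so H_1 = Z^2.
  H_2: rank ker ∂_2 − rank ∂_3 = (16 − 15) − 0 = 1, and there is no ∂_3, so H_2 = Z.

As a check, the Euler characteristic is 8 − 24 + 16 = 0, which agrees with 1 − 2 + 1 = 0.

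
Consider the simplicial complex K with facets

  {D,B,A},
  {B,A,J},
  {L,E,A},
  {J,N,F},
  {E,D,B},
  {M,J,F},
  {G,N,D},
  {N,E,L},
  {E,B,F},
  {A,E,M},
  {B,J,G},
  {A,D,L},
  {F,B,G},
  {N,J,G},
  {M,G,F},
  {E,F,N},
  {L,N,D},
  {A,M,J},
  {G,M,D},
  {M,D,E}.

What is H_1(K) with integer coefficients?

Take the total order A < B < D < E < F < G < J < L < M < N on the vertex set. Then K (dimension 2) consists of the simplices:

  0-simplices (10): A, B, D, E, F, G, J, L, M, N
  1-simplices (30): AB, AD, AE, AJ, AL, AM, BD, BE, BF, BG, BJ, DE, DG, DL, DM, DN, EF, EL, EM, EN, FG, FJ, FM, FN, GJ, GM, GN, JM, JN, LN
  2-simplices (20): ABD, ABJ, ADL, AEL, AEM, AJM, BDE, BEF, BFG, BGJ, DEM, DGM, DGN, DLN, EFN, ELN, FGM, FJM, FJN, GJN

giving chain groups C_0 ≅ Z^10, C_1 ≅ Z^30, C_2 ≅ Z^20.

The boundary map ∂_1: C_1 → C_0 sends each edge [p,q] (with p < q) to q − p.
This gives a 10×30 integer matrix of rank 9; reducing to Smith normal form yields diagonal entries (1,1,1,1,1,1,1,1,1).

The boundary map ∂_2: C_2 → C_1 acts by ∂[p,q,r] = [q,r] − [p,r] + [p,q]. For instance
  ∂ADL = DL − AL + AD,
  ∂FJM = JM − FM + FJ.
As a 30×20 matrix over Z this has rank 20, with invariant factors (1,1,1,1,1,1,1,1,1,1,1,1,1,1,1,1,1,1,1,2).

Computing H_k = (kernel of ∂_k) / (image of ∂_{k+1}):

  H_1: rank ker ∂_1 − rank ∂_2 = (30 − 9) − 20 = 1, and ∂_2 has invariant factor 2 > 1, so H_1 ≅ Z ⊕ Z/2Z.

H_1 ≅ Z ⊕ Z/2Z.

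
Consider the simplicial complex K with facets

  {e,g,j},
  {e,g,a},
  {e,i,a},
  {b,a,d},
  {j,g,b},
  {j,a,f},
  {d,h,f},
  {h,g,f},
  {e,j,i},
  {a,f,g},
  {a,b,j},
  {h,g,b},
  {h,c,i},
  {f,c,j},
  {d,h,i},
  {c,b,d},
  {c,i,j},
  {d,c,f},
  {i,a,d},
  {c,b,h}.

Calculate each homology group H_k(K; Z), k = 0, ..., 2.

H_0 ≅ Z,  H_1 ≅ Z ⊕ Z/2,  H_2 = 0.

K has 10 vertices, 30 edges, 20 triangles.
rank ∂_0 = 0, rank ∂_1 = 9 ⇒ b_0 = 10 − 0 − 9 = 1; all invariant factors of ∂_1 are 1 so no torsion. So H_0 = Z.
rank ∂_1 = 9, rank ∂_2 = 20 ⇒ b_1 = 30 − 9 − 20 = 1; ∂_2 has invariant factor(s) [2] giving torsion. So H_1 = Z ⊕ Z/2.
rank ∂_2 = 20, rank ∂_3 = 0 ⇒ b_2 = 20 − 20 − 0 = 0. So H_2 = 0.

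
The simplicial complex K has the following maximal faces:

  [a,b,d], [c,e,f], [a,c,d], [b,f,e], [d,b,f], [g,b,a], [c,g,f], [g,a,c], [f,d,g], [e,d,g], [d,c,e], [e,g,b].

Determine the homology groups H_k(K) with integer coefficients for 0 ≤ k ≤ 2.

We work with the vertex ordering a < b < c < d < e < f < g. The simplices of K, each written with vertices in increasing order, are:

  0-simplices (7): a, b, c, d, e, f, g
  1-simplices (18): ab, ac, ad, ag, bd, be, bf, bg, cd, ce, cf, cg, de, df, dg, ef, eg, fg
  2-simplices (12): abd, abg, acd, acg, bdf, bef, beg, cde, cef, cfg, deg, dfg

so the chain groups are C_0 ≅ Z^7, C_1 ≅ Z^18, C_2 ≅ Z^12.

Boundary ∂_1: C_1 → C_0 is given by ∂[p,q] = [q] − [p].
This gives a 7×18 integer matrix of rank 6; reducing to Smith normal form yields diagonal entries (1,1,1,1,1,1).

∂_2: C_2 → C_1 maps a triangle to the signed sum of its edges. For instance
  ∂cfg = fg − cg + cf,
  ∂abg = bg − ag + ab.
As a 18×12 matrix over Z this has rank 12, with invariant factors (1,1,1,1,1,1,1,1,1,1,1,2).

From H_k ≅ ker(∂_k) / im(∂_{k+1}) we obtain:

  H_0: rank C_0 − rank ∂_1 = 7 − 6 = 1, and the invariant factors of ∂_1 are all 1, so H_0 ≅ Z.
  H_1: rank ker ∂_1 − rank ∂_2 = (18 − 6) − 12 = 0, and ∂_2 has invariant factor 2 > 1, so H_1 ≅ Z/2.
  H_2: rank ker ∂_2 − rank ∂_3 = (12 − 12) − 0 = 0, and there is no ∂_3, so H_2 ≅ 0.

As a check, the Euler characteristic is 7 − 18 + 12 = 1, which agrees with 1 − 0 + 0 = 1.

H_0 = Z,  H_1 = Z/2,  H_2 = 0.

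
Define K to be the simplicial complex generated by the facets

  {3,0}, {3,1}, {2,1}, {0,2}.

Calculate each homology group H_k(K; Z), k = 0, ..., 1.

H_0 = Z,  H_1 = Z.

K has 4 vertices, 4 edges.
rank ∂_0 = 0, rank ∂_1 = 3 ⇒ b_0 = 4 − 0 − 3 = 1; all invariant factors of ∂_1 are 1 so no torsion. So H_0 = Z.
rank ∂_1 = 3, rank ∂_2 = 0 ⇒ b_1 = 4 − 3 − 0 = 1. So H_1 = Z.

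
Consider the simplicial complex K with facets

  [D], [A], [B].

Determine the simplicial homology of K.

Order the vertices as A < B < D. Listing each simplex with vertices in this order, K has dimension 0 with simplices:

  0-simplices (3): A, B, D

giving chain groups C_0 ≅ Z^3.

Computing H_k = (kernel of ∂_k) / (image of ∂_{k+1}):

  H_0: rank C_0 − rank ∂_1 = 3 − 0 = 3, and there is no ∂_1, so H_0 ≅ Z^3.

H_0 = Z^3.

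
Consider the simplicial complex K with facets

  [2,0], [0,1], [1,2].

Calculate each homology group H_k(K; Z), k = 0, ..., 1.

H_0 = Z,  H_1 = Z.

We work with the vertex ordering 0 < 1 < 2. The simplices of K, each written with vertices in increasing order, are:

  0-simplices (3): [0], [1], [2]
  1-simplices (3): [0,1], [0,2], [1,2]

so the chain groups are C_0 ≅ Z^3, C_1 ≅ Z^3.

Boundary ∂_1: C_1 → C_0 is given by ∂[p,q] = [q] − [p].
This gives a 3×3 integer matrix of rank 2; reducing to Smith normal form yields diagonal entries (1,1).

From H_k ≅ ker(∂_k) / im(∂_{k+1}) we obtain:

  H_0: rank C_0 − rank ∂_1 = 3 − 2 = 1, and the invariant factors of ∂_1 are all 1, so H_0 = Z.
  H_1: rank ker ∂_1 − rank ∂_2 = (3 − 2) − 0 = 1, and there is no ∂_2, so H_1 = Z.

(K is a triangulation of the circle S^1.)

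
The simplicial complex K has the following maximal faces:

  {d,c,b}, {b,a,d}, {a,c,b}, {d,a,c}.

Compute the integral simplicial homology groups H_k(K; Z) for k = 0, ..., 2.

Fix the vertex order a < b < c < d and write every simplex with vertices in increasing order. Then dim K = 2 and the simplices of K are:

  0-simplices (4): a, b, c, d
  1-simplices (6): ab, ac, ad, bc, bd, cd
  2-simplices (4): abc, abd, acd, bcd

giving chain groups C_0 ≅ Z^4, C_1 ≅ Z^6, C_2 ≅ Z^4.

The boundary map ∂_1: C_1 → C_0 is given by ∂[p,q] = [q] − [p]. For instance
  ∂ac = c − a.
This gives a 4×6 integer matrix of rank 3; reducing to Smith normal form yields diagonal entries (1,1,1).

Boundary ∂_2: C_2 → C_1 acts by ∂[p,q,r] = [q,r] − [p,r] + [p,q]. For instance
  ∂abc = bc − ac + ab,
  ∂acd = cd − ad + ac.
The 6×4 boundary matrix has rank 3 and Smith normal form diag(1,1,1).

Computing H_k = (kernel of ∂_k) / (image of ∂_{k+1}):

  H_0: rank C_0 − rank ∂_1 = 4 − 3 = 1, and the invariant factors of ∂_1 are all 1, so H_0 = Z.
  H_1: rank ker ∂_1 − rank ∂_2 = (6 − 3) − 3 = 0, and the invariant factors of ∂_2 are all 1, so H_1 = 0.
  H_2: rank ker ∂_2 − rank ∂_3 = (4 − 3) − 0 = 1, and there is no ∂_3, so H_2 = Z.

(K is a triangulation of the 2-sphere S^2.)

H_0 = Z,  H_1 = 0,  H_2 = Z.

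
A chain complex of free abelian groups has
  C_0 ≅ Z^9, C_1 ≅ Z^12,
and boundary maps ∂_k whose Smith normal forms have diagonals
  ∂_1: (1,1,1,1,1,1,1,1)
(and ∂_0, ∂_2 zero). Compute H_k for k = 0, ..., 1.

H_0 ≅ Z,  H_1 ≅ Z^4.

H_0: b_0 = 9 − 0 − 8 = 1; torsion from ∂_1 factors > 1: none. So H_0 ≅ Z.
H_1: b_1 = 12 − 8 − 0 = 4; torsion from ∂_2 factors > 1: none. So H_1 ≅ Z^4.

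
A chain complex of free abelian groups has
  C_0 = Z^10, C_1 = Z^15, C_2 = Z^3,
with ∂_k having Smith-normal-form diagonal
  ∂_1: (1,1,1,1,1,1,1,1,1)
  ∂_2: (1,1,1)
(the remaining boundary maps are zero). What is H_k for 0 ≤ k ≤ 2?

H_0 = Z,  H_1 = Z^3,  H_2 = 0.

H_0: b_0 = 10 − 0 − 9 = 1; torsion from ∂_1 factors > 1: none. So H_0 = Z.
H_1: b_1 = 15 − 9 − 3 = 3; torsion from ∂_2 factors > 1: none. So H_1 = Z^3.
H_2: b_2 = 3 − 3 − 0 = 0; torsion from ∂_3 factors > 1: none. So H_2 = 0.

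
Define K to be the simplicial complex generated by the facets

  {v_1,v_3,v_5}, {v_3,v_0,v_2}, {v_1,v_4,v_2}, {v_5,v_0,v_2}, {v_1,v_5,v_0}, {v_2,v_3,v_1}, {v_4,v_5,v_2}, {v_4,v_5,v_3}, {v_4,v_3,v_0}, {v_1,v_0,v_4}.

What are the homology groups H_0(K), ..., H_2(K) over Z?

H_0 = Z,  H_1 = Z/2,  H_2 = 0.

Fix the vertex order v_0 < v_1 < v_2 < v_3 < v_4 < v_5 and write every simplex with vertices in increasing order. Then dim K = 2 and the simplices of K are:

  0-simplices (6): [v_0], [v_1], [v_2], [v_3], [v_4], [v_5]
  1-simplices (15): (15 of them)
  2-simplices (10): [v_0,v_1,v_4], [v_0,v_1,v_5], [v_0,v_2,v_3], [v_0,v_2,v_5], [v_0,v_3,v_4], [v_1,v_2,v_3], [v_1,v_2,v_4], [v_1,v_3,v_5], [v_2,v_4,v_5], [v_3,v_4,v_5]

Hence C_0 ≅ Z^6, C_1 ≅ Z^15, C_2 ≅ Z^10.

∂_1: C_1 → C_0 maps an edge to its endpoints' difference, ∂[p,q] = q − p. For instance
  ∂[v_2,v_3] = [v_3] − [v_2].
As a 6×15 matrix over Z this has rank 5, with invariant factors (1,1,1,1,1).

The boundary map ∂_2: C_2 → C_1 acts by ∂[p,q,r] = [q,r] − [p,r] + [p,q]. For instance
  ∂[v_0,v_3,v_4] = [v_3,v_4] − [v_0,v_4] + [v_0,v_3],
  ∂[v_0,v_2,v_5] = [v_2,v_5] − [v_0,v_5] + [v_0,v_2].
The 15×10 boundary matrix has rank 10 and Smith normal form diag(1,1,1,1,1,1,1,1,1,2).

Reading off H_k = ker ∂_k / im ∂_{k+1}:

  H_0: rank C_0 − rank ∂_1 = 6 − 5 = 1, and the invariant factors of ∂_1 are all 1, so H_0 = Z.
  H_1: rank ker ∂_1 − rank ∂_2 = (15 − 5) − 10 = 0, and ∂_2 has invariant factor 2 > 1, so H_1 = Z/2.
  H_2: rank ker ∂_2 − rank ∂_3 = (10 − 10) − 0 = 0, and there is no ∂_3, so H_2 = 0.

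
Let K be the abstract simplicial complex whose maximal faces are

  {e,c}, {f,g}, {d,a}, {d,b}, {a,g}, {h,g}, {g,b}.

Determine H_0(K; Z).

H_0 = Z^2.

Fix the vertex order a < b < c < d < e < f < g < h and write every simplex with vertices in increasing order. Then dim K = 1 and the simplices of K are:

  0-simplices (8): a, b, c, d, e, f, g, h
  1-simplices (7): ad, ag, bd, bg, ce, fg, gh

giving chain groups C_0 ≅ Z^8, C_1 ≅ Z^7.

The boundary map ∂_1: C_1 → C_0 maps an edge to its endpoints' difference, ∂[p,q] = q − p.
As a 8×7 matrix over Z this has rank 6, with invariant factors (1,1,1,1,1,1).

From H_k ≅ ker(∂_k) / im(∂_{k+1}) we obtain:

  H_0: rank C_0 − rank ∂_1 = 8 − 6 = 2, and the invariant factors of ∂_1 are all 1, so H_0 = Z^2.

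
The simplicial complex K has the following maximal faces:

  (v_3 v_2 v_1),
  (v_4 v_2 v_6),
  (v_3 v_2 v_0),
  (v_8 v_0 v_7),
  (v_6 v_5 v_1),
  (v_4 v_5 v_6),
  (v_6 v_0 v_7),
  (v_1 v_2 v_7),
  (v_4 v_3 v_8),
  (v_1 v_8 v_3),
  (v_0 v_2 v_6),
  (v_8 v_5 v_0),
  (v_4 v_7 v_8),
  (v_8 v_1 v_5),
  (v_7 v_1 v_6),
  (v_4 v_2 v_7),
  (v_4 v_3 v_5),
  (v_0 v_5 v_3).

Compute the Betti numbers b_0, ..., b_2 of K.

Fix the vertex order v_0 < v_1 < v_2 < v_3 < v_4 < v_5 < v_6 < v_7 < v_8 and write every simplex with vertices in increasing order. Then dim K = 2 and the simplices of K are:

  0-simplices (9): [v_0], [v_1], [v_2], [v_3], [v_4], [v_5], [v_6], [v_7], [v_8]
  1-simplices (27): (27 of them)
  2-simplices (18): (18 of them)

Hence C_0 ≅ Z^9, C_1 ≅ Z^27, C_2 ≅ Z^18.

Boundary ∂_1: C_1 → C_0 maps an edge to its endpoints' difference, ∂[p,q] = q − p.
The resulting 9×27 matrix has rank 8, and its Smith normal form has invariant factors (1,1,1,1,1,1,1,1).

The boundary map ∂_2: C_2 → C_1 acts by ∂[p,q,r] = [q,r] − [p,r] + [p,q]. For instance
  ∂[v_0,v_2,v_6] = [v_2,v_6] − [v_0,v_6] + [v_0,v_2],
  ∂[v_1,v_5,v_6] = [v_5,v_6] − [v_1,v_6] + [v_1,v_5].
As a 27×18 matrix over Z this has rank 18, with invariant factors (1,1,1,1,1,1,1,1,1,1,1,1,1,1,1,1,1,2).

Computing H_k = (kernel of ∂_k) / (image of ∂_{k+1}):

  H_0: rank C_0 − rank ∂_1 = 9 − 8 = 1, and the invariant factors of ∂_1 are all 1, so H_0 = Z.
  H_1: rank ker ∂_1 − rank ∂_2 = (27 − 8) − 18 = 1, and ∂_2 has invariant factor 2 > 1, so H_1 = Z ⊕ Z_2.
  H_2: rank ker ∂_2 − rank ∂_3 = (18 − 18) − 0 = 0, and there is no ∂_3, so H_2 = 0.

As a check, the Euler characteristic is 9 − 27 + 18 = 0, which agrees with 1 − 1 + 0 = 0.

Hence the Betti numbers are b_0 = 1, b_1 = 1, b_2 = 0.

b_0 = 1, b_1 = 1, b_2 = 0.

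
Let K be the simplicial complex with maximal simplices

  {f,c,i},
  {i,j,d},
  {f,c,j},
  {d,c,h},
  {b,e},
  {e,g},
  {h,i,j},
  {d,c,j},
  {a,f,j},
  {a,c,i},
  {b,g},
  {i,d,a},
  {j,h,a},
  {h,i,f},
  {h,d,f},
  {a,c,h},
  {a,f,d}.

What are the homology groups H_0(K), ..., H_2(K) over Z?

H_0 = Z^2,  H_1 = Z^3,  H_2 = Z.

Order the vertices as a < b < c < d < e < f < g < h < i < j. Listing each simplex with vertices in this order, K has dimension 2 with simplices:

  0-simplices (10): a, b, c, d, e, f, g, h, i, j
  1-simplices (24): ac, ad, af, ah, ai, aj, be, bg, cd, cf, ch, ci, cj, df, dh, di, dj, eg, fh, fi, fj, hi, hj, ij
  2-simplices (14): ach, aci, adf, adi, afj, ahj, cdh, cdj, cfi, cfj, dfh, dij, fhi, hij

so the chain groups are C_0 ≅ Z^10, C_1 ≅ Z^24, C_2 ≅ Z^14.

Boundary ∂_1: C_1 → C_0 sends each edge [p,q] (with p < q) to q − p. For instance
  ∂dh = h − d.
As a 10×24 matrix over Z this has rank 8, with invariant factors (1,1,1,1,1,1,1,1).

Boundary ∂_2: C_2 → C_1 sends each 2-simplex [p,q,r] to [q,r] − [p,r] + [p,q]. For instance
  ∂cfj = fj − cj + cf,
  ∂cdj = dj − cj + cd.
The resulting 24×14 matrix has rank 13, and its Smith normal form has invariant factors (1,1,1,1,1,1,1,1,1,1,1,1,1).

From H_k ≅ ker(∂_k) / im(∂_{k+1}) we obtain:

  H_0: rank C_0 − rank ∂_1 = 10 − 8 = 2, and the invariant factors of ∂_1 are all 1, so H_0 ≅ Z^2.
  H_1: rank ker ∂_1 − rank ∂_2 = (24 − 8) − 13 = 3, and the invariant factors of ∂_2 are all 1, so H_1 ≅ Z^3.
  H_2: rank ker ∂_2 − rank ∂_3 = (14 − 13) − 0 = 1, and there is no ∂_3, so H_2 ≅ Z.

As a check, the Euler characteristic is 10 − 24 + 14 = 0, which agrees with 2 − 3 + 1 = 0.
(K is a triangulation of the disjoint union of the torus T^2 and the circle S^1.)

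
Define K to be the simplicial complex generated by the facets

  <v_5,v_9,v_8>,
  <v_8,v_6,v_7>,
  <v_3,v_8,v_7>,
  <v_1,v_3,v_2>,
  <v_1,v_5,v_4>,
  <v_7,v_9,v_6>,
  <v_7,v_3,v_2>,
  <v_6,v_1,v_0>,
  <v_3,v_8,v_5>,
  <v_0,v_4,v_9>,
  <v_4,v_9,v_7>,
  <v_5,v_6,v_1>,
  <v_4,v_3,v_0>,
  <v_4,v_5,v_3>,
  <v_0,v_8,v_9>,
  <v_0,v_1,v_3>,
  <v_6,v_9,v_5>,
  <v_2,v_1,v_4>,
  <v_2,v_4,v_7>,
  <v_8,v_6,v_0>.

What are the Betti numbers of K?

b_0 = 1, b_1 = 1, b_2 = 0.

We work with the vertex ordering v_0 < v_1 < v_2 < v_3 < v_4 < v_5 < v_6 < v_7 < v_8 < v_9. The simplices of K, each written with vertices in increasing order, are:

  0-simplices (10): [v_0], [v_1], [v_2], [v_3], [v_4], [v_5], [v_6], [v_7], [v_8], [v_9]
  1-simplices (30): (30 of them)
  2-simplices (20): (20 of them)

giving chain groups C_0 ≅ Z^10, C_1 ≅ Z^30, C_2 ≅ Z^20.

Boundary ∂_1: C_1 → C_0 is given by ∂[p,q] = [q] − [p].
This gives a 10×30 integer matrix of rank 9; reducing to Smith normal form yields diagonal entries (1,1,1,1,1,1,1,1,1).

Boundary ∂_2: C_2 → C_1 maps a triangle to the signed sum of its edges. For instance
  ∂[v_3,v_5,v_8] = [v_5,v_8] − [v_3,v_8] + [v_3,v_5],
  ∂[v_5,v_8,v_9] = [v_8,v_9] − [v_5,v_9] + [v_5,v_8].
The 30×20 boundary matrix has rank 20 and Smith normal form diag(1,1,1,1,1,1,1,1,1,1,1,1,1,1,1,1,1,1,1,2).

Reading off H_k = ker ∂_k / im ∂_{k+1}:

  H_0: rank C_0 − rank ∂_1 = 10 − 9 = 1, and the invariant factors of ∂_1 are all 1, so H_0 ≅ Z.
  H_1: rank ker ∂_1 − rank ∂_2 = (30 − 9) − 20 = 1, and ∂_2 has invariant factor 2 > 1, so H_1 ≅ Z ⊕ Z/2Z.
  H_2: rank ker ∂_2 − rank ∂_3 = (20 − 20) − 0 = 0, and there is no ∂_3, so H_2 ≅ 0.

Hence the Betti numbers are b_0 = 1, b_1 = 1, b_2 = 0.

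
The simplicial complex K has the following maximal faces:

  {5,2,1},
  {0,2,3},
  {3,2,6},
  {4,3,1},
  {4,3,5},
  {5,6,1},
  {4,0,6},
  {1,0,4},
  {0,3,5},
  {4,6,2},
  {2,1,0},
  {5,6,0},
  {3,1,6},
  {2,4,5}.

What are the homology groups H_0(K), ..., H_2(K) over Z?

H_0 = Z,  H_1 = Z^2,  H_2 = Z.

Take the total order 0 < 1 < 2 < 3 < 4 < 5 < 6 on the vertex set. Then K (dimension 2) consists of the simplices:

  0-simplices (7): [0], [1], [2], [3], [4], [5], [6]
  1-simplices (21): [0,1], [0,2], [0,3], [0,4], [0,5], [0,6], [1,2], [1,3], [1,4], [1,5], [1,6], [2,3], [2,4], [2,5], [2,6], [3,4], [3,5], [3,6], [4,5], [4,6], [5,6]
  2-simplices (14): [0,1,2], [0,1,4], [0,2,3], [0,3,5], [0,4,6], [0,5,6], [1,2,5], [1,3,4], [1,3,6], [1,5,6], [2,3,6], [2,4,5], [2,4,6], [3,4,5]

so the chain groups are C_0 ≅ Z^7, C_1 ≅ Z^21, C_2 ≅ Z^14.

Boundary ∂_1: C_1 → C_0 maps an edge to its endpoints' difference, ∂[p,q] = q − p. For instance
  ∂[0,6] = [6] − [0].
The resulting 7×21 matrix has rank 6, and its Smith normal form has invariant factors (1,1,1,1,1,1).

Boundary ∂_2: C_2 → C_1 sends each 2-simplex [p,q,r] to [q,r] − [p,r] + [p,q]. For instance
  ∂[0,1,4] = [1,4] − [0,4] + [0,1],
  ∂[0,4,6] = [4,6] − [0,6] + [0,4].
The resulting 21×14 matrix has rank 13, and its Smith normal form has invariant factors (1,1,1,1,1,1,1,1,1,1,1,1,1).

From H_k ≅ ker(∂_k) / im(∂_{k+1}) we obtain:

  H_0: rank C_0 − rank ∂_1 = 7 − 6 = 1, and the invariant factors of ∂_1 are all 1, so H_0 = Z.
  H_1: rank ker ∂_1 − rank ∂_2 = (21 − 6) − 13 = 2, and the invariant factors of ∂_2 are all 1, so H_1 = Z^2.
  H_2: rank ker ∂_2 − rank ∂_3 = (14 − 13) − 0 = 1, and there is no ∂_3, so H_2 = Z.

(K is a triangulation of the torus T^2.)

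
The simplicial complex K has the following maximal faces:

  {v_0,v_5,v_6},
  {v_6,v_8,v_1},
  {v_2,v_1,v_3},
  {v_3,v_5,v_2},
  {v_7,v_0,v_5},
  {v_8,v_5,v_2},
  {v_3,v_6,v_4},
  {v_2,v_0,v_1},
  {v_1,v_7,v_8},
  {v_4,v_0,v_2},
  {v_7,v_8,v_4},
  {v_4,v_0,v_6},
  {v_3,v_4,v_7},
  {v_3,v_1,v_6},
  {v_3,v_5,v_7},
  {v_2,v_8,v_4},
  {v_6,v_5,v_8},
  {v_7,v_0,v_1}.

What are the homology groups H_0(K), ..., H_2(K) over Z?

We work with the vertex ordering v_0 < v_1 < v_2 < v_3 < v_4 < v_5 < v_6 < v_7 < v_8. The simplices of K, each written with vertices in increasing order, are:

  0-simplices (9): [v_0], [v_1], [v_2], [v_3], [v_4], [v_5], [v_6], [v_7], [v_8]
  1-simplices (27): (27 of them)
  2-simplices (18): (18 of them)

so the chain groups are C_0 ≅ Z^9, C_1 ≅ Z^27, C_2 ≅ Z^18.

∂_1: C_1 → C_0 is given by ∂[p,q] = [q] − [p].
The resulting 9×27 matrix has rank 8, and its Smith normal form has invariant factors (1,1,1,1,1,1,1,1).

∂_2: C_2 → C_1 sends each 2-simplex [p,q,r] to [q,r] − [p,r] + [p,q]. For instance
  ∂[v_3,v_5,v_7] = [v_5,v_7] − [v_3,v_7] + [v_3,v_5],
  ∂[v_0,v_5,v_7] = [v_5,v_7] − [v_0,v_7] + [v_0,v_5].
As a 27×18 matrix over Z this has rank 17, with invariant factors (1,1,1,1,1,1,1,1,1,1,1,1,1,1,1,1,1).

Reading off H_k = ker ∂_k / im ∂_{k+1}:

  H_0: rank C_0 − rank ∂_1 = 9 − 8 = 1, and the invariant factors of ∂_1 are all 1, so H_0 = Z.
  H_1: rank ker ∂_1 − rank ∂_2 = (27 − 8) − 17 = 2, and the invariant factors of ∂_2 are all 1, so H_1 = Z^2.
  H_2: rank ker ∂_2 − rank ∂_3 = (18 − 17) − 0 = 1, and there is no ∂_3, so H_2 = Z.

(K is a triangulation of the torus T^2.)

H_0 ≅ Z,  H_1 ≅ Z^2,  H_2 ≅ Z.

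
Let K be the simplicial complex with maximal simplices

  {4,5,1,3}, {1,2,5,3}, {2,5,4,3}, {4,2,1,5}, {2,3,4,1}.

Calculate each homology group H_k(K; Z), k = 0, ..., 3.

Take the total order 1 < 2 < 3 < 4 < 5 on the vertex set. Then K (dimension 3) consists of the simplices:

  0-simplices (5): [1], [2], [3], [4], [5]
  1-simplices (10): [1,2], [1,3], [1,4], [1,5], [2,3], [2,4], [2,5], [3,4], [3,5], [4,5]
  2-simplices (10): [1,2,3], [1,2,4], [1,2,5], [1,3,4], [1,3,5], [1,4,5], [2,3,4], [2,3,5], [2,4,5], [3,4,5]
  3-simplices (5): [1,2,3,4], [1,2,3,5], [1,2,4,5], [1,3,4,5], [2,3,4,5]

Hence C_0 ≅ Z^5, C_1 ≅ Z^10, C_2 ≅ Z^10, C_3 ≅ Z^5.

Boundary ∂_1: C_1 → C_0 sends each edge [p,q] (with p < q) to q − p.
This gives a 5×10 integer matrix of rank 4; reducing to Smith normal form yields diagonal entries (1,1,1,1).

∂_2: C_2 → C_1 acts by ∂[p,q,r] = [q,r] − [p,r] + [p,q]. For instance
  ∂[1,3,4] = [3,4] − [1,4] + [1,3],
  ∂[2,3,5] = [3,5] − [2,5] + [2,3].
The 10×10 boundary matrix has rank 6 and Smith normal form diag(1,1,1,1,1,1).

Boundary ∂_3: C_3 → C_2 sends each 3-simplex σ to the alternating sum Σ_i (−1)^i (σ with its i-th vertex removed). For instance
  ∂[1,2,3,5] = [2,3,5] − [1,3,5] + [1,2,5] − [1,2,3],
  ∂[1,2,3,4] = [2,3,4] − [1,3,4] + [1,2,4] − [1,2,3].
The 10×5 boundary matrix has rank 4 and Smith normal form diag(1,1,1,1).

Computing H_k = (kernel of ∂_k) / (image of ∂_{k+1}):

  H_0: rank C_0 − rank ∂_1 = 5 − 4 = 1, and the invariant factors of ∂_1 are all 1, so H_0 ≅ Z.
  H_1: rank ker ∂_1 − rank ∂_2 = (10 − 4) − 6 = 0, and the invariant factors of ∂_2 are all 1, so H_1 ≅ 0.
  H_2: rank ker ∂_2 − rank ∂_3 = (10 − 6) − 4 = 0, and the invariant factors of ∂_3 are all 1, so H_2 ≅ 0.
  H_3: rank ker ∂_3 − rank ∂_4 = (5 − 4) − 0 = 1, and there is no ∂_4, so H_3 ≅ Z.

As a check, the Euler characteristic is 5 − 10 + 10 − 5 = 0, which agrees with 1 − 0 + 0 − 1 = 0.

H_0 = Z,  H_1 = 0,  H_2 = 0,  H_3 = Z.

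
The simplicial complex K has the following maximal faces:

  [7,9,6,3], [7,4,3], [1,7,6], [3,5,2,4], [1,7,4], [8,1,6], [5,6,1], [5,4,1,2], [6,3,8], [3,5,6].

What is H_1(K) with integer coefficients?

K has 9 vertices, 22 edges, 18 triangles, 3 3-simplices.
rank ∂_1 = 8, rank ∂_2 = 14 ⇒ b_1 = 22 − 8 − 14 = 0; all invariant factors of ∂_2 are 1 so no torsion. So H_1 ≅ 0.

H_1 = 0.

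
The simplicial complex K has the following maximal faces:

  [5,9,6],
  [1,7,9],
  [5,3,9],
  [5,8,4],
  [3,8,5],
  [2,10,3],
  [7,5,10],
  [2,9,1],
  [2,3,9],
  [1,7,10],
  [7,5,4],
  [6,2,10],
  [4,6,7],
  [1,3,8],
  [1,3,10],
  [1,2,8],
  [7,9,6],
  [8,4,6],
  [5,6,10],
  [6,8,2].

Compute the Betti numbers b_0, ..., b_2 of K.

b_0 = 1, b_1 = 1, b_2 = 0.

Fix the vertex order 1 < 2 < 3 < 4 < 5 < 6 < 7 < 8 < 9 < 10 and write every simplex with vertices in increasing order. Then dim K = 2 and the simplices of K are:

  0-simplices (10): [1], [2], [3], [4], [5], [6], [7], [8], [9], [10]
  1-simplices (30): (30 of them)
  2-simplices (20): (20 of them)

giving chain groups C_0 ≅ Z^10, C_1 ≅ Z^30, C_2 ≅ Z^20.

The boundary map ∂_1: C_1 → C_0 sends each edge [p,q] (with p < q) to q − p. For instance
  ∂[4,6] = [6] − [4].
This gives a 10×30 integer matrix of rank 9; reducing to Smith normal form yields diagonal entries (1,1,1,1,1,1,1,1,1).

The boundary map ∂_2: C_2 → C_1 sends each 2-simplex [p,q,r] to [q,r] − [p,r] + [p,q]. For instance
  ∂[2,6,8] = [6,8] − [2,8] + [2,6],
  ∂[1,2,8] = [2,8] − [1,8] + [1,2].
The resulting 30×20 matrix has rank 20, and its Smith normal form has invariant factors (1,1,1,1,1,1,1,1,1,1,1,1,1,1,1,1,1,1,1,2).

Reading off H_k = ker ∂_k / im ∂_{k+1}:

  H_0: rank C_0 − rank ∂_1 = 10 − 9 = 1, and the invariant factors of ∂_1 are all 1, so H_0 ≅ Z.
  H_1: rank ker ∂_1 − rank ∂_2 = (30 − 9) − 20 = 1, and ∂_2 has invariant factor 2 > 1, so H_1 ≅ Z ⊕ Z/2.
  H_2: rank ker ∂_2 − rank ∂_3 = (20 − 20) − 0 = 0, and there is no ∂_3, so H_2 ≅ 0.

Hence the Betti numbers are b_0 = 1, b_1 = 1, b_2 = 0.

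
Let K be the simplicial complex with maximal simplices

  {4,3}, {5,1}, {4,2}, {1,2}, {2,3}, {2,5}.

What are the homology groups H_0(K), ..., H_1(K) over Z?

Order the vertices as 1 < 2 < 3 < 4 < 5. Listing each simplex with vertices in this order, K has dimension 1 with simplices:

  0-simplices (5): [1], [2], [3], [4], [5]
  1-simplices (6): [1,2], [1,5], [2,3], [2,4], [2,5], [3,4]

Hence C_0 ≅ Z^5, C_1 ≅ Z^6.

∂_1: C_1 → C_0 sends each edge [p,q] (with p < q) to q − p.
This gives a 5×6 integer matrix of rank 4; reducing to Smith normal form yields diagonal entries (1,1,1,1).

Computing H_k = (kernel of ∂_k) / (image of ∂_{k+1}):

  H_0: rank C_0 − rank ∂_1 = 5 − 4 = 1, and the invariant factors of ∂_1 are all 1, so H_0 ≅ Z.
  H_1: rank ker ∂_1 − rank ∂_2 = (6 − 4) − 0 = 2, and there is no ∂_2, so H_1 ≅ Z^2.

As a check, the Euler characteristic is 5 − 6 = -1, which agrees with 1 − 2 = -1.
(K is a triangulation of a wedge of 2 circles.)

H_0 ≅ Z,  H_1 ≅ Z^2.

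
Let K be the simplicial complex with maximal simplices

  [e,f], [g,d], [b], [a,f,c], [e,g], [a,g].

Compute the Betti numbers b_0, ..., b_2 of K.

Fix the vertex order a < b < c < d < e < f < g and write every simplex with vertices in increasing order. Then dim K = 2 and the simplices of K are:

  0-simplices (7): a, b, c, d, e, f, g
  1-simplices (7): ac, af, ag, cf, dg, ef, eg
  2-simplices (1): acf

Hence C_0 ≅ Z^7, C_1 ≅ Z^7, C_2 ≅ Z^1.

The boundary map ∂_1: C_1 → C_0 is given by ∂[p,q] = [q] − [p]. For instance
  ∂dg = g − d.
As a 7×7 matrix over Z this has rank 5, with invariant factors (1,1,1,1,1).

∂_2: C_2 → C_1 acts by ∂[p,q,r] = [q,r] − [p,r] + [p,q]. For instance
  ∂acf = cf − af + ac.
As a 7×1 matrix over Z this has rank 1, with invariant factors (1).

From H_k ≅ ker(∂_k) / im(∂_{k+1}) we obtain:

  H_0: rank C_0 − rank ∂_1 = 7 − 5 = 2, and the invariant factors of ∂_1 are all 1, so H_0 = Z^2.
  H_1: rank ker ∂_1 − rank ∂_2 = (7 − 5) − 1 = 1, and the invariant factors of ∂_2 are all 1, so H_1 = Z.
  H_2: rank ker ∂_2 − rank ∂_3 = (1 − 1) − 0 = 0, and there is no ∂_3, so H_2 = 0.

As a check, the Euler characteristic is 7 − 7 + 1 = 1, which agrees with 2 − 1 + 0 = 1.

Hence the Betti numbers are b_0 = 2, b_1 = 1, b_2 = 0.

b_0 = 2, b_1 = 1, b_2 = 0.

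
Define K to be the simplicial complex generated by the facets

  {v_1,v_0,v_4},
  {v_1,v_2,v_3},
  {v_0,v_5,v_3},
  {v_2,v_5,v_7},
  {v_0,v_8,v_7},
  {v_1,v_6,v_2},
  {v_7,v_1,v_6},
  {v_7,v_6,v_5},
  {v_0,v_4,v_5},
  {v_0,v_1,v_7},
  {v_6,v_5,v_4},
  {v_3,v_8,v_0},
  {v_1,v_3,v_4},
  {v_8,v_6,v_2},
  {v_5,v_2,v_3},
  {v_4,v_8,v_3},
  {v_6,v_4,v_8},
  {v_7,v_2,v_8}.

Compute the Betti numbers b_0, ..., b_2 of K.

b_0 = 1, b_1 = 1, b_2 = 0.

Order the vertices as v_0 < v_1 < v_2 < v_3 < v_4 < v_5 < v_6 < v_7 < v_8. Listing each simplex with vertices in this order, K has dimension 2 with simplices:

  0-simplices (9): [v_0], [v_1], [v_2], [v_3], [v_4], [v_5], [v_6], [v_7], [v_8]
  1-simplices (27): (27 of them)
  2-simplices (18): (18 of them)

Hence C_0 ≅ Z^9, C_1 ≅ Z^27, C_2 ≅ Z^18.

∂_1: C_1 → C_0 is given by ∂[p,q] = [q] − [p]. For instance
  ∂[v_0,v_7] = [v_7] − [v_0].
As a 9×27 matrix over Z this has rank 8, with invariant factors (1,1,1,1,1,1,1,1).

Boundary ∂_2: C_2 → C_1 sends each 2-simplex [p,q,r] to [q,r] − [p,r] + [p,q]. For instance
  ∂[v_5,v_6,v_7] = [v_6,v_7] − [v_5,v_7] + [v_5,v_6],
  ∂[v_2,v_7,v_8] = [v_7,v_8] − [v_2,v_8] + [v_2,v_7].
As a 27×18 matrix over Z this has rank 18, with invariant factors (1,1,1,1,1,1,1,1,1,1,1,1,1,1,1,1,1,2).

Reading off H_k = ker ∂_k / im ∂_{k+1}:

  H_0: rank C_0 − rank ∂_1 = 9 − 8 = 1, and the invariant factors of ∂_1 are all 1, so H_0 ≅ Z.
  H_1: rank ker ∂_1 − rank ∂_2 = (27 − 8) − 18 = 1, and ∂_2 has invariant factor 2 > 1, so H_1 ≅ Z ⊕ Z/2Z.
  H_2: rank ker ∂_2 − rank ∂_3 = (18 − 18) − 0 = 0, and there is no ∂_3, so H_2 ≅ 0.

Hence the Betti numbers are b_0 = 1, b_1 = 1, b_2 = 0.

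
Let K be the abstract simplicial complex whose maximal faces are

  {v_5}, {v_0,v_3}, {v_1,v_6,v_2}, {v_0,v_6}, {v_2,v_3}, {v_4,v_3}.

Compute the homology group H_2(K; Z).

Take the total order v_0 < v_1 < v_2 < v_3 < v_4 < v_5 < v_6 on the vertex set. Then K (dimension 2) consists of the simplices:

  0-simplices (7): [v_0], [v_1], [v_2], [v_3], [v_4], [v_5], [v_6]
  1-simplices (7): [v_0,v_3], [v_0,v_6], [v_1,v_2], [v_1,v_6], [v_2,v_3], [v_2,v_6], [v_3,v_4]
  2-simplices (1): [v_1,v_2,v_6]

so the chain groups are C_0 ≅ Z^7, C_1 ≅ Z^7, C_2 ≅ Z^1.

∂_1: C_1 → C_0 sends each edge [p,q] (with p < q) to q − p. For instance
  ∂[v_0,v_3] = [v_3] − [v_0].
The 7×7 boundary matrix has rank 5 and Smith normal form diag(1,1,1,1,1).

∂_2: C_2 → C_1 sends each 2-simplex [p,q,r] to [q,r] − [p,r] + [p,q]. For instance
  ∂[v_1,v_2,v_6] = [v_2,v_6] − [v_1,v_6] + [v_1,v_2].
The resulting 7×1 matrix has rank 1, and its Smith normal form has invariant factors (1).

Computing H_k = (kernel of ∂_k) / (image of ∂_{k+1}):

  H_2: rank ker ∂_2 − rank ∂_3 = (1 − 1) − 0 = 0, and there is no ∂_3, so H_2 ≅ 0.

H_2 ≅ 0.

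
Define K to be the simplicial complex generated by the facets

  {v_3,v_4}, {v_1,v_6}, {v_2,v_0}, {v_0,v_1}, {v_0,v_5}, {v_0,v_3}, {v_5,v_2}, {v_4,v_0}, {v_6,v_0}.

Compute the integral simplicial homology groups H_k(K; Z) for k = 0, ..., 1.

Order the vertices as v_0 < v_1 < v_2 < v_3 < v_4 < v_5 < v_6. Listing each simplex with vertices in this order, K has dimension 1 with simplices:

  0-simplices (7): [v_0], [v_1], [v_2], [v_3], [v_4], [v_5], [v_6]
  1-simplices (9): [v_0,v_1], [v_0,v_2], [v_0,v_3], [v_0,v_4], [v_0,v_5], [v_0,v_6], [v_1,v_6], [v_2,v_5], [v_3,v_4]

giving chain groups C_0 ≅ Z^7, C_1 ≅ Z^9.

The boundary map ∂_1: C_1 → C_0 maps an edge to its endpoints' difference, ∂[p,q] = q − p. For instance
  ∂[v_3,v_4] = [v_4] − [v_3].
This gives a 7×9 integer matrix of rank 6; reducing to Smith normal form yields diagonal entries (1,1,1,1,1,1).

From H_k ≅ ker(∂_k) / im(∂_{k+1}) we obtain:

  H_0: rank C_0 − rank ∂_1 = 7 − 6 = 1, and the invariant factors of ∂_1 are all 1, so H_0 ≅ Z.
  H_1: rank ker ∂_1 − rank ∂_2 = (9 − 6) − 0 = 3, and there is no ∂_2, so H_1 ≅ Z^3.

As a check, the Euler characteristic is 7 − 9 = -2, which agrees with 1 − 3 = -2.
(K is a triangulation of a wedge of 3 circles.)

H_0 = Z,  H_1 = Z^3.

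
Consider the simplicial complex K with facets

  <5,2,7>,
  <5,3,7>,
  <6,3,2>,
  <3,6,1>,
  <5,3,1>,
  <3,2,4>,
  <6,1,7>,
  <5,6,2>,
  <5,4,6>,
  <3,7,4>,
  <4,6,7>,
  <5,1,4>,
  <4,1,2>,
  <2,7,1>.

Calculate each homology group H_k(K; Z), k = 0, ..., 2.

Order the vertices as 1 < 2 < 3 < 4 < 5 < 6 < 7. Listing each simplex with vertices in this order, K has dimension 2 with simplices:

  0-simplices (7): [1], [2], [3], [4], [5], [6], [7]
  1-simplices (21): [1,2], [1,3], [1,4], [1,5], [1,6], [1,7], [2,3], [2,4], [2,5], [2,6], [2,7], [3,4], [3,5], [3,6], [3,7], [4,5], [4,6], [4,7], [5,6], [5,7], [6,7]
  2-simplices (14): [1,2,4], [1,2,7], [1,3,5], [1,3,6], [1,4,5], [1,6,7], [2,3,4], [2,3,6], [2,5,6], [2,5,7], [3,4,7], [3,5,7], [4,5,6], [4,6,7]

giving chain groups C_0 ≅ Z^7, C_1 ≅ Z^21, C_2 ≅ Z^14.

The boundary map ∂_1: C_1 → C_0 maps an edge to its endpoints' difference, ∂[p,q] = q − p. For instance
  ∂[4,5] = [5] − [4].
The resulting 7×21 matrix has rank 6, and its Smith normal form has invariant factors (1,1,1,1,1,1).

The boundary map ∂_2: C_2 → C_1 sends each 2-simplex [p,q,r] to [q,r] − [p,r] + [p,q]. For instance
  ∂[1,6,7] = [6,7] − [1,7] + [1,6],
  ∂[2,3,6] = [3,6] − [2,6] + [2,3].
The resulting 21×14 matrix has rank 13, and its Smith normal form has invariant factors (1,1,1,1,1,1,1,1,1,1,1,1,1).

Now H_k = ker ∂_k / im ∂_{k+1}, so:

  H_0: rank C_0 − rank ∂_1 = 7 − 6 = 1, and the invariant factors of ∂_1 are all 1, so H_0 ≅ Z.
  H_1: rank ker ∂_1 − rank ∂_2 = (21 − 6) − 13 = 2, and the invariant factors of ∂_2 are all 1, so H_1 ≅ Z^2.
  H_2: rank ker ∂_2 − rank ∂_3 = (14 − 13) − 0 = 1, and there is no ∂_3, so H_2 ≅ Z.

H_0 ≅ Z,  H_1 ≅ Z^2,  H_2 ≅ Z.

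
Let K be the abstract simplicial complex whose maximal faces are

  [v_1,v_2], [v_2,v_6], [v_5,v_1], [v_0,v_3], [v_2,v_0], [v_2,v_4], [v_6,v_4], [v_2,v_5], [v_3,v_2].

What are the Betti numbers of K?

Fix the vertex order v_0 < v_1 < v_2 < v_3 < v_4 < v_5 < v_6 and write every simplex with vertices in increasing order. Then dim K = 1 and the simplices of K are:

  0-simplices (7): [v_0], [v_1], [v_2], [v_3], [v_4], [v_5], [v_6]
  1-simplices (9): [v_0,v_2], [v_0,v_3], [v_1,v_2], [v_1,v_5], [v_2,v_3], [v_2,v_4], [v_2,v_5], [v_2,v_6], [v_4,v_6]

Hence C_0 ≅ Z^7, C_1 ≅ Z^9.

Boundary ∂_1: C_1 → C_0 sends each edge [p,q] (with p < q) to q − p.
This gives a 7×9 integer matrix of rank 6; reducing to Smith normal form yields diagonal entries (1,1,1,1,1,1).

From H_k ≅ ker(∂_k) / im(∂_{k+1}) we obtain:

  H_0: rank C_0 − rank ∂_1 = 7 − 6 = 1, and the invariant factors of ∂_1 are all 1, so H_0 = Z.
  H_1: rank ker ∂_1 − rank ∂_2 = (9 − 6) − 0 = 3, and there is no ∂_2, so H_1 = Z^3.

As a check, the Euler characteristic is 7 − 9 = -2, which agrees with 1 − 3 = -2.

Hence the Betti numbers are b_0 = 1, b_1 = 3.

b_0 = 1, b_1 = 3.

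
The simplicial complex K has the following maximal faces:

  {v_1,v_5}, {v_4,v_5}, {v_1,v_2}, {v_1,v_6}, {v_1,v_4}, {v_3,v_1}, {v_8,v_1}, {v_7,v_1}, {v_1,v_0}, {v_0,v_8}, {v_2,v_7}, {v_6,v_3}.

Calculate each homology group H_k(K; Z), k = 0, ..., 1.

Fix the vertex order v_0 < v_1 < v_2 < v_3 < v_4 < v_5 < v_6 < v_7 < v_8 and write every simplex with vertices in increasing order. Then dim K = 1 and the simplices of K are:

  0-simplices (9): [v_0], [v_1], [v_2], [v_3], [v_4], [v_5], [v_6], [v_7], [v_8]
  1-simplices (12): [v_0,v_1], [v_0,v_8], [v_1,v_2], [v_1,v_3], [v_1,v_4], [v_1,v_5], [v_1,v_6], [v_1,v_7], [v_1,v_8], [v_2,v_7], [v_3,v_6], [v_4,v_5]

Hence C_0 ≅ Z^9, C_1 ≅ Z^12.

∂_1: C_1 → C_0 maps an edge to its endpoints' difference, ∂[p,q] = q − p. For instance
  ∂[v_1,v_2] = [v_2] − [v_1].
The 9×12 boundary matrix has rank 8 and Smith normal form diag(1,1,1,1,1,1,1,1).

Reading off H_k = ker ∂_k / im ∂_{k+1}:

  H_0: rank C_0 − rank ∂_1 = 9 − 8 = 1, and the invariant factors of ∂_1 are all 1, so H_0 ≅ Z.
  H_1: rank ker ∂_1 − rank ∂_2 = (12 − 8) − 0 = 4, and there is no ∂_2, so H_1 ≅ Z^4.

H_0 = Z,  H_1 = Z^4.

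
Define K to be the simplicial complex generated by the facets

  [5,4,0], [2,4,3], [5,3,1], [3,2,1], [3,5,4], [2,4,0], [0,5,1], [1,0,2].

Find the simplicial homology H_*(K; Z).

H_0 ≅ Z,  H_1 = 0,  H_2 ≅ Z.

Take the total order 0 < 1 < 2 < 3 < 4 < 5 on the vertex set. Then K (dimension 2) consists of the simplices:

  0-simplices (6): [0], [1], [2], [3], [4], [5]
  1-simplices (12): [0,1], [0,2], [0,4], [0,5], [1,2], [1,3], [1,5], [2,3], [2,4], [3,4], [3,5], [4,5]
  2-simplices (8): [0,1,2], [0,1,5], [0,2,4], [0,4,5], [1,2,3], [1,3,5], [2,3,4], [3,4,5]

so the chain groups are C_0 ≅ Z^6, C_1 ≅ Z^12, C_2 ≅ Z^8.

Boundary ∂_1: C_1 → C_0 is given by ∂[p,q] = [q] − [p]. For instance
  ∂[2,3] = [3] − [2].
As a 6×12 matrix over Z this has rank 5, with invariant factors (1,1,1,1,1).

The boundary map ∂_2: C_2 → C_1 acts by ∂[p,q,r] = [q,r] − [p,r] + [p,q]. For instance
  ∂[0,4,5] = [4,5] − [0,5] + [0,4],
  ∂[0,1,2] = [1,2] − [0,2] + [0,1].
As a 12×8 matrix over Z this has rank 7, with invariant factors (1,1,1,1,1,1,1).

Computing H_k = (kernel of ∂_k) / (image of ∂_{k+1}):

  H_0: rank C_0 − rank ∂_1 = 6 − 5 = 1, and the invariant factors of ∂_1 are all 1, so H_0 ≅ Z.
  H_1: rank ker ∂_1 − rank ∂_2 = (12 − 5) − 7 = 0, and the invariant factors of ∂_2 are all 1, so H_1 ≅ 0.
  H_2: rank ker ∂_2 − rank ∂_3 = (8 − 7) − 0 = 1, and there is no ∂_3, so H_2 ≅ Z.

As a check, the Euler characteristic is 6 − 12 + 8 = 2, which agrees with 1 − 0 + 1 = 2.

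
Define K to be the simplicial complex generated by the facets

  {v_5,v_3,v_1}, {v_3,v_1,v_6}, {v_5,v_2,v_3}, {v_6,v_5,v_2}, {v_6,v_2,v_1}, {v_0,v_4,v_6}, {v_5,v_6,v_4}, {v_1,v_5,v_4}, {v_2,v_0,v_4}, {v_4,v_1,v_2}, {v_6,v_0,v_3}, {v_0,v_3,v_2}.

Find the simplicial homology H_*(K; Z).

Take the total order v_0 < v_1 < v_2 < v_3 < v_4 < v_5 < v_6 on the vertex set. Then K (dimension 2) consists of the simplices:

  0-simplices (7): [v_0], [v_1], [v_2], [v_3], [v_4], [v_5], [v_6]
  1-simplices (18): (18 of them)
  2-simplices (12): (12 of them)

Hence C_0 ≅ Z^7, C_1 ≅ Z^18, C_2 ≅ Z^12.

The boundary map ∂_1: C_1 → C_0 maps an edge to its endpoints' difference, ∂[p,q] = q − p.
As a 7×18 matrix over Z this has rank 6, with invariant factors (1,1,1,1,1,1).

Boundary ∂_2: C_2 → C_1 acts by ∂[p,q,r] = [q,r] − [p,r] + [p,q]. For instance
  ∂[v_1,v_4,v_5] = [v_4,v_5] − [v_1,v_5] + [v_1,v_4],
  ∂[v_0,v_4,v_6] = [v_4,v_6] − [v_0,v_6] + [v_0,v_4].
The resulting 18×12 matrix has rank 12, and its Smith normal form has invariant factors (1,1,1,1,1,1,1,1,1,1,1,2).

Now H_k = ker ∂_k / im ∂_{k+1}, so:

  H_0: rank C_0 − rank ∂_1 = 7 − 6 = 1, and the invariant factors of ∂_1 are all 1, so H_0 ≅ Z.
  H_1: rank ker ∂_1 − rank ∂_2 = (18 − 6) − 12 = 0, and ∂_2 has invariant factor 2 > 1, so H_1 ≅ Z/2.
  H_2: rank ker ∂_2 − rank ∂_3 = (12 − 12) − 0 = 0, and there is no ∂_3, so H_2 ≅ 0.

As a check, the Euler characteristic is 7 − 18 + 12 = 1, which agrees with 1 − 0 + 0 = 1.

H_0 = Z,  H_1 = Z/2,  H_2 = 0.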